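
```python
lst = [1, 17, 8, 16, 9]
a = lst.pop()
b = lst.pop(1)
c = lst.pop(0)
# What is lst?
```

After line 1: lst = [1, 17, 8, 16, 9]
After line 2 (pop() -> a = 9): lst = [1, 17, 8, 16]
After line 3 (pop(1) -> b = 17): lst = [1, 8, 16]
After line 4 (pop(0) -> c = 1): lst = [8, 16]

[8, 16]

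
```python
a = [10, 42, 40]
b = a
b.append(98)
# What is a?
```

After line 1: a = [10, 42, 40]
After line 2 (b = a is an alias, same object): a = [10, 42, 40], b = [10, 42, 40]
After line 3 (b.append mutates the shared list): a = [10, 42, 40, 98], b = [10, 42, 40, 98]

[10, 42, 40, 98]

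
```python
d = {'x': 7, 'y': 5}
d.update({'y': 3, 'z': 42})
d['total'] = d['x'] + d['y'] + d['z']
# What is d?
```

After line 1: d = {'x': 7, 'y': 5}
After line 2 (y overwritten, z added): d = {'x': 7, 'y': 3, 'z': 42}
After line 3 (total = 7 + 3 + 42 = 52): d = {'x': 7, 'y': 3, 'z': 42, 'total': 52}

{'x': 7, 'y': 3, 'z': 42, 'total': 52}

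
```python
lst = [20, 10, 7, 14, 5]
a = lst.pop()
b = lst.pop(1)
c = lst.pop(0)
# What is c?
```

After line 1: lst = [20, 10, 7, 14, 5]
After line 2 (pop() -> a = 5): lst = [20, 10, 7, 14]
After line 3 (pop(1) -> b = 10): lst = [20, 7, 14]
After line 4 (pop(0) -> c = 20): lst = [7, 14]

20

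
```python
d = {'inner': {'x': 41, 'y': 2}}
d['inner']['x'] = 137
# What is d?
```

After line 1: d = {'inner': {'x': 41, 'y': 2}}
After line 2 (inner x overwritten): d = {'inner': {'x': 137, 'y': 2}}

{'inner': {'x': 137, 'y': 2}}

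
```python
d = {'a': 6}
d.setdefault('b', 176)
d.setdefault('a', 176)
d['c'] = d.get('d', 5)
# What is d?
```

After line 1: d = {'a': 6}
After line 2 (setdefault adds 'b'=176): d = {'a': 6, 'b': 176}
After line 3 (setdefault 'a' no-op, already exists): d = {'a': 6, 'b': 176}
After line 4 (get('d', 5) returns default since 'd' not in d): d = {'a': 6, 'b': 176, 'c': 5}

{'a': 6, 'b': 176, 'c': 5}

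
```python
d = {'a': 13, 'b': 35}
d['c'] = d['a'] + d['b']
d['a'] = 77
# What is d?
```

After line 1: d = {'a': 13, 'b': 35}
After line 2 (d['c'] = 13 + 35): d = {'a': 13, 'b': 35, 'c': 48}
After line 3: d = {'a': 77, 'b': 35, 'c': 48}

{'a': 77, 'b': 35, 'c': 48}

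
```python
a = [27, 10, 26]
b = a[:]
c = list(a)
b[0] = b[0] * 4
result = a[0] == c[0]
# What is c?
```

After line 1: a = [27, 10, 26]
After line 2 (b = a[:], copy): a = [27, 10, 26], b = [27, 10, 26]
After line 3 (c = list(a) is a copy, new object): c = [27, 10, 26]
After line 4 (b[0] = 27 * 4 = 108; only b mutates (copy)): a = [27, 10, 26], b = [108, 10, 26], c = [27, 10, 26]
After line 5 (a[0] = 27, c[0] = 27; result = True)

[27, 10, 26]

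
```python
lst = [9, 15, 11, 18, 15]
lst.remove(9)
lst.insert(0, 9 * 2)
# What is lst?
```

After line 1: lst = [9, 15, 11, 18, 15]
After line 2 (remove first 9): lst = [15, 11, 18, 15]
After line 3 (insert 18 at index 0): lst = [18, 15, 11, 18, 15]

[18, 15, 11, 18, 15]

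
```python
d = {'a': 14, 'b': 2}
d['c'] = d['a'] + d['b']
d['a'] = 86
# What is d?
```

After line 1: d = {'a': 14, 'b': 2}
After line 2 (d['c'] = 14 + 2): d = {'a': 14, 'b': 2, 'c': 16}
After line 3: d = {'a': 86, 'b': 2, 'c': 16}

{'a': 86, 'b': 2, 'c': 16}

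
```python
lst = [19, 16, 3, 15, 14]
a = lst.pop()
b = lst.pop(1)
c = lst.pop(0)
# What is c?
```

After line 1: lst = [19, 16, 3, 15, 14]
After line 2 (pop() -> a = 14): lst = [19, 16, 3, 15]
After line 3 (pop(1) -> b = 16): lst = [19, 3, 15]
After line 4 (pop(0) -> c = 19): lst = [3, 15]

19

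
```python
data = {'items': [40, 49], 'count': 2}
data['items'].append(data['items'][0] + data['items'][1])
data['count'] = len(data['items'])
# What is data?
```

After line 1: data = {'items': [40, 49], 'count': 2}
After line 2 (append 40 + 49 = 89): data = {'items': [40, 49, 89], 'count': 2}
After line 3 (count = len(items) = 3): data = {'items': [40, 49, 89], 'count': 3}

{'items': [40, 49, 89], 'count': 3}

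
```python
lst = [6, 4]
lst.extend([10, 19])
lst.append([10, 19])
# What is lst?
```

After line 1: lst = [6, 4]
After line 2 (extend unpacks [10, 19]): lst = [6, 4, 10, 19]
After line 3 (append adds [10, 19] as single element): lst = [6, 4, 10, 19, [10, 19]]

[6, 4, 10, 19, [10, 19]]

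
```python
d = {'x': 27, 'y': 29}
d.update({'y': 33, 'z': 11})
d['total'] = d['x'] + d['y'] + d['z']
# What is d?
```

After line 1: d = {'x': 27, 'y': 29}
After line 2 (y overwritten, z added): d = {'x': 27, 'y': 33, 'z': 11}
After line 3 (total = 27 + 33 + 11 = 71): d = {'x': 27, 'y': 33, 'z': 11, 'total': 71}

{'x': 27, 'y': 33, 'z': 11, 'total': 71}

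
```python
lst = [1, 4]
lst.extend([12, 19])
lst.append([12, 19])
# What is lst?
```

After line 1: lst = [1, 4]
After line 2 (extend unpacks [12, 19]): lst = [1, 4, 12, 19]
After line 3 (append adds [12, 19] as single element): lst = [1, 4, 12, 19, [12, 19]]

[1, 4, 12, 19, [12, 19]]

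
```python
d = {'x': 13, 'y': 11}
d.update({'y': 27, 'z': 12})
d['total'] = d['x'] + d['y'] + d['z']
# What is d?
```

After line 1: d = {'x': 13, 'y': 11}
After line 2 (y overwritten, z added): d = {'x': 13, 'y': 27, 'z': 12}
After line 3 (total = 13 + 27 + 12 = 52): d = {'x': 13, 'y': 27, 'z': 12, 'total': 52}

{'x': 13, 'y': 27, 'z': 12, 'total': 52}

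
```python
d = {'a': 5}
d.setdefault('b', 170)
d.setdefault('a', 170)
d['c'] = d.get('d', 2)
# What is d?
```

After line 1: d = {'a': 5}
After line 2 (setdefault adds 'b'=170): d = {'a': 5, 'b': 170}
After line 3 (setdefault 'a' no-op, already exists): d = {'a': 5, 'b': 170}
After line 4 (get('d', 2) returns default since 'd' not in d): d = {'a': 5, 'b': 170, 'c': 2}

{'a': 5, 'b': 170, 'c': 2}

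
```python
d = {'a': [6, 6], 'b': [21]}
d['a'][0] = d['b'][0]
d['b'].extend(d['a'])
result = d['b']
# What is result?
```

After line 1: d = {'a': [6, 6], 'b': [21]}
After line 2 (a[0] = b[0] = 21): d = {'a': [21, 6], 'b': [21]}
After line 3 (b.extend(a) appends [21, 6]): d = {'a': [21, 6], 'b': [21, 21, 6]}
After line 4: result = d['b'] = [21, 21, 6]

[21, 21, 6]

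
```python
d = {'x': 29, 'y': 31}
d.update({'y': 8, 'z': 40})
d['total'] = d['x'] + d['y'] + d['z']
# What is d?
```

After line 1: d = {'x': 29, 'y': 31}
After line 2 (y overwritten, z added): d = {'x': 29, 'y': 8, 'z': 40}
After line 3 (total = 29 + 8 + 40 = 77): d = {'x': 29, 'y': 8, 'z': 40, 'total': 77}

{'x': 29, 'y': 8, 'z': 40, 'total': 77}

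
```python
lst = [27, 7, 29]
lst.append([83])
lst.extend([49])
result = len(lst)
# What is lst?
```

After line 1: lst = [27, 7, 29]
After line 2 (append adds [83] as single element): lst = [27, 7, 29, [83]]
After line 3 (extend unpacks [49], adds 49): lst = [27, 7, 29, [83], 49]
After line 4: result = len(lst) = 5

[27, 7, 29, [83], 49]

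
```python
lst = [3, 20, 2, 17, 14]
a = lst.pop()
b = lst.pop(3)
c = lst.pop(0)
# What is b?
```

After line 1: lst = [3, 20, 2, 17, 14]
After line 2 (pop() -> a = 14): lst = [3, 20, 2, 17]
After line 3 (pop(3) -> b = 17): lst = [3, 20, 2]
After line 4 (pop(0) -> c = 3): lst = [20, 2]

17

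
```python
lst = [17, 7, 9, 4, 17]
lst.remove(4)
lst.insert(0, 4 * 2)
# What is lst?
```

After line 1: lst = [17, 7, 9, 4, 17]
After line 2 (remove first 4): lst = [17, 7, 9, 17]
After line 3 (insert 8 at index 0): lst = [8, 17, 7, 9, 17]

[8, 17, 7, 9, 17]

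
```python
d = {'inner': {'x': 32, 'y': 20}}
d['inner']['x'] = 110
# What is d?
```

After line 1: d = {'inner': {'x': 32, 'y': 20}}
After line 2 (inner x overwritten): d = {'inner': {'x': 110, 'y': 20}}

{'inner': {'x': 110, 'y': 20}}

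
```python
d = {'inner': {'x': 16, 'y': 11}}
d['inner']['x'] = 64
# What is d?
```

After line 1: d = {'inner': {'x': 16, 'y': 11}}
After line 2 (inner x overwritten): d = {'inner': {'x': 64, 'y': 11}}

{'inner': {'x': 64, 'y': 11}}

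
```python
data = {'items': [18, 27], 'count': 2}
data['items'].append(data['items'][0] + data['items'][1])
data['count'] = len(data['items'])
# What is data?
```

After line 1: data = {'items': [18, 27], 'count': 2}
After line 2 (append 18 + 27 = 45): data = {'items': [18, 27, 45], 'count': 2}
After line 3 (count = len(items) = 3): data = {'items': [18, 27, 45], 'count': 3}

{'items': [18, 27, 45], 'count': 3}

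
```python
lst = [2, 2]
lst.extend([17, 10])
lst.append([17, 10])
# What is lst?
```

After line 1: lst = [2, 2]
After line 2 (extend unpacks [17, 10]): lst = [2, 2, 17, 10]
After line 3 (append adds [17, 10] as single element): lst = [2, 2, 17, 10, [17, 10]]

[2, 2, 17, 10, [17, 10]]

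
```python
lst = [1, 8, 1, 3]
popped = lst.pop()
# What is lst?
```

[1, 8, 1]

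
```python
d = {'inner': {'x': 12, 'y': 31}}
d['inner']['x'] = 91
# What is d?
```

After line 1: d = {'inner': {'x': 12, 'y': 31}}
After line 2 (inner x overwritten): d = {'inner': {'x': 91, 'y': 31}}

{'inner': {'x': 91, 'y': 31}}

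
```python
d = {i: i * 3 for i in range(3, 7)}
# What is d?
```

{3: 9, 4: 12, 5: 15, 6: 18}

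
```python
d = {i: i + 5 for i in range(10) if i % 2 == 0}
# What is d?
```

{0: 5, 2: 7, 4: 9, 6: 11, 8: 13}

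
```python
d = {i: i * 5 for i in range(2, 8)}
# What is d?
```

{2: 10, 3: 15, 4: 20, 5: 25, 6: 30, 7: 35}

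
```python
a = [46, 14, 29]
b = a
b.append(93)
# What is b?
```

After line 1: a = [46, 14, 29]
After line 2 (b = a is an alias, same object): a = [46, 14, 29], b = [46, 14, 29]
After line 3 (b.append mutates the shared list): a = [46, 14, 29, 93], b = [46, 14, 29, 93]

[46, 14, 29, 93]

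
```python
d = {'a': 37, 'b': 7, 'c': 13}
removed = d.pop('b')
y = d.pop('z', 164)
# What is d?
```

After line 1: d = {'a': 37, 'b': 7, 'c': 13}
After line 2 (pop 'b' returns 7): d = {'a': 37, 'c': 13}, removed = 7
After line 3 (pop 'z' missing, returns default 164): d = {'a': 37, 'c': 13}, y = 164

{'a': 37, 'c': 13}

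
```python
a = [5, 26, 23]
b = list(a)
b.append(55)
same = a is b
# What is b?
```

After line 1: a = [5, 26, 23]
After line 2 (b = list(a) is a shallow copy, new object): a = [5, 26, 23], b = [5, 26, 23]
After line 3 (append only mutates b): a = [5, 26, 23], b = [5, 26, 23, 55]
After line 4 (same = a is b; different objects -> False): same = False

[5, 26, 23, 55]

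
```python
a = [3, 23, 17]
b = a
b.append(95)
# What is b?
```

After line 1: a = [3, 23, 17]
After line 2 (b = a is an alias, same object): a = [3, 23, 17], b = [3, 23, 17]
After line 3 (b.append mutates the shared list): a = [3, 23, 17, 95], b = [3, 23, 17, 95]

[3, 23, 17, 95]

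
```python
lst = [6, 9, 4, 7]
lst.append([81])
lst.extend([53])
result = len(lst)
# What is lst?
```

After line 1: lst = [6, 9, 4, 7]
After line 2 (append adds [81] as single element): lst = [6, 9, 4, 7, [81]]
After line 3 (extend unpacks [53], adds 53): lst = [6, 9, 4, 7, [81], 53]
After line 4: result = len(lst) = 6

[6, 9, 4, 7, [81], 53]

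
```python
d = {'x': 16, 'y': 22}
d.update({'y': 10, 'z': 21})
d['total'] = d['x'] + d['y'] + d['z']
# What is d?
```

After line 1: d = {'x': 16, 'y': 22}
After line 2 (y overwritten, z added): d = {'x': 16, 'y': 10, 'z': 21}
After line 3 (total = 16 + 10 + 21 = 47): d = {'x': 16, 'y': 10, 'z': 21, 'total': 47}

{'x': 16, 'y': 10, 'z': 21, 'total': 47}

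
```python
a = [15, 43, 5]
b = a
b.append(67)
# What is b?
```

After line 1: a = [15, 43, 5]
After line 2 (b = a is an alias, same object): a = [15, 43, 5], b = [15, 43, 5]
After line 3 (b.append mutates the shared list): a = [15, 43, 5, 67], b = [15, 43, 5, 67]

[15, 43, 5, 67]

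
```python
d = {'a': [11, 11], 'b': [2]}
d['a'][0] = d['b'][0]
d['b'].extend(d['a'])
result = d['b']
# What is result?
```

After line 1: d = {'a': [11, 11], 'b': [2]}
After line 2 (a[0] = b[0] = 2): d = {'a': [2, 11], 'b': [2]}
After line 3 (b.extend(a) appends [2, 11]): d = {'a': [2, 11], 'b': [2, 2, 11]}
After line 4: result = d['b'] = [2, 2, 11]

[2, 2, 11]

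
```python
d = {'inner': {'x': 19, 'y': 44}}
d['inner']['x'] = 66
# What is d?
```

After line 1: d = {'inner': {'x': 19, 'y': 44}}
After line 2 (inner x overwritten): d = {'inner': {'x': 66, 'y': 44}}

{'inner': {'x': 66, 'y': 44}}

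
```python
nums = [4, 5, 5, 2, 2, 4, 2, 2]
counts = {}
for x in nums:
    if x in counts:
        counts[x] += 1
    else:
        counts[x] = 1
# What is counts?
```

Initial: counts = {}, nums = [4, 5, 5, 2, 2, 4, 2, 2]
See 4: counts = {4: 1}
See 5: counts = {4: 1, 5: 1}
See 5: counts = {4: 1, 5: 2}
See 2: counts = {4: 1, 5: 2, 2: 1}
See 2: counts = {4: 1, 5: 2, 2: 2}
See 4: counts = {4: 2, 5: 2, 2: 2}
See 2: counts = {4: 2, 5: 2, 2: 3}
See 2: counts = {4: 2, 5: 2, 2: 4}

{4: 2, 5: 2, 2: 4}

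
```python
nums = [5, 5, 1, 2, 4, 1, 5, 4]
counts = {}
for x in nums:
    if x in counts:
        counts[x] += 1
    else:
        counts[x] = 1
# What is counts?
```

Initial: counts = {}, nums = [5, 5, 1, 2, 4, 1, 5, 4]
See 5: counts = {5: 1}
See 5: counts = {5: 2}
See 1: counts = {5: 2, 1: 1}
See 2: counts = {5: 2, 1: 1, 2: 1}
See 4: counts = {5: 2, 1: 1, 2: 1, 4: 1}
See 1: counts = {5: 2, 1: 2, 2: 1, 4: 1}
See 5: counts = {5: 3, 1: 2, 2: 1, 4: 1}
See 4: counts = {5: 3, 1: 2, 2: 1, 4: 2}

{5: 3, 1: 2, 2: 1, 4: 2}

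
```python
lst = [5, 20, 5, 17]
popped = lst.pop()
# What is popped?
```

17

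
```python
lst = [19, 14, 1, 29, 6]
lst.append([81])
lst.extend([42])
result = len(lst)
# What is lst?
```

After line 1: lst = [19, 14, 1, 29, 6]
After line 2 (append adds [81] as single element): lst = [19, 14, 1, 29, 6, [81]]
After line 3 (extend unpacks [42], adds 42): lst = [19, 14, 1, 29, 6, [81], 42]
After line 4: result = len(lst) = 7

[19, 14, 1, 29, 6, [81], 42]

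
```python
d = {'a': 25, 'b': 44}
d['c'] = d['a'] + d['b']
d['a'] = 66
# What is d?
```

After line 1: d = {'a': 25, 'b': 44}
After line 2 (d['c'] = 25 + 44): d = {'a': 25, 'b': 44, 'c': 69}
After line 3: d = {'a': 66, 'b': 44, 'c': 69}

{'a': 66, 'b': 44, 'c': 69}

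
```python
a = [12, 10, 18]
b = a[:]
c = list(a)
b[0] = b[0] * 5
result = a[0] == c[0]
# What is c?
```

After line 1: a = [12, 10, 18]
After line 2 (b = a[:], copy): a = [12, 10, 18], b = [12, 10, 18]
After line 3 (c = list(a) is a copy, new object): c = [12, 10, 18]
After line 4 (b[0] = 12 * 5 = 60; only b mutates (copy)): a = [12, 10, 18], b = [60, 10, 18], c = [12, 10, 18]
After line 5 (a[0] = 12, c[0] = 12; result = True)

[12, 10, 18]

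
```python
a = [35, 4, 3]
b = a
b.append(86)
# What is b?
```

After line 1: a = [35, 4, 3]
After line 2 (b = a is an alias, same object): a = [35, 4, 3], b = [35, 4, 3]
After line 3 (b.append mutates the shared list): a = [35, 4, 3, 86], b = [35, 4, 3, 86]

[35, 4, 3, 86]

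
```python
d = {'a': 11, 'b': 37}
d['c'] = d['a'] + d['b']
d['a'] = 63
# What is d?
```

After line 1: d = {'a': 11, 'b': 37}
After line 2 (d['c'] = 11 + 37): d = {'a': 11, 'b': 37, 'c': 48}
After line 3: d = {'a': 63, 'b': 37, 'c': 48}

{'a': 63, 'b': 37, 'c': 48}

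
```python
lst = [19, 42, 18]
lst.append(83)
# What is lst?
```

[19, 42, 18, 83]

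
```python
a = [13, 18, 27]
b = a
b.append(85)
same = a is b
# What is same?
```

After line 1: a = [13, 18, 27]
After line 2 (b = a is an alias, same object): a = [13, 18, 27], b = [13, 18, 27]
After line 3 (b.append mutates the shared list): a = [13, 18, 27, 85], b = [13, 18, 27, 85]
After line 4 (same = a is b; same object -> True): same = True

True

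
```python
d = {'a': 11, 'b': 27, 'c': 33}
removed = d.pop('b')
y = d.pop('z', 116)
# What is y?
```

After line 1: d = {'a': 11, 'b': 27, 'c': 33}
After line 2 (pop 'b' returns 27): d = {'a': 11, 'c': 33}, removed = 27
After line 3 (pop 'z' missing, returns default 116): d = {'a': 11, 'c': 33}, y = 116

116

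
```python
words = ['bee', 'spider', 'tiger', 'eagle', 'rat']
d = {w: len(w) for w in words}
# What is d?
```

{'bee': 3, 'spider': 6, 'tiger': 5, 'eagle': 5, 'rat': 3}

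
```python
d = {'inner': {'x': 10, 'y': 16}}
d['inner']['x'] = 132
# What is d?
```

After line 1: d = {'inner': {'x': 10, 'y': 16}}
After line 2 (inner x overwritten): d = {'inner': {'x': 132, 'y': 16}}

{'inner': {'x': 132, 'y': 16}}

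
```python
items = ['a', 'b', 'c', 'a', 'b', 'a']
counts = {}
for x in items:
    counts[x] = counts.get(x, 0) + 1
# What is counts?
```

Initial: counts = {}, items = ['a', 'b', 'c', 'a', 'b', 'a']
See 'a': counts = {'a': 1}
See 'b': counts = {'a': 1, 'b': 1}
See 'c': counts = {'a': 1, 'b': 1, 'c': 1}
See 'a': counts = {'a': 2, 'b': 1, 'c': 1}
See 'b': counts = {'a': 2, 'b': 2, 'c': 1}
See 'a': counts = {'a': 3, 'b': 2, 'c': 1}

{'a': 3, 'b': 2, 'c': 1}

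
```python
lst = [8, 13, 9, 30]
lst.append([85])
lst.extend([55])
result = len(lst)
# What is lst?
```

After line 1: lst = [8, 13, 9, 30]
After line 2 (append adds [85] as single element): lst = [8, 13, 9, 30, [85]]
After line 3 (extend unpacks [55], adds 55): lst = [8, 13, 9, 30, [85], 55]
After line 4: result = len(lst) = 6

[8, 13, 9, 30, [85], 55]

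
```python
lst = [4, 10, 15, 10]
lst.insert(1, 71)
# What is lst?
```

[4, 71, 10, 15, 10]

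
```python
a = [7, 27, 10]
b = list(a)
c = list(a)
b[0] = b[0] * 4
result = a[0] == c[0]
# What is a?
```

After line 1: a = [7, 27, 10]
After line 2 (b = list(a), copy): a = [7, 27, 10], b = [7, 27, 10]
After line 3 (c = list(a) is a copy, new object): c = [7, 27, 10]
After line 4 (b[0] = 7 * 4 = 28; only b mutates (copy)): a = [7, 27, 10], b = [28, 27, 10], c = [7, 27, 10]
After line 5 (a[0] = 7, c[0] = 7; result = True)

[7, 27, 10]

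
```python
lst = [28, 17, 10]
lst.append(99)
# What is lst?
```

[28, 17, 10, 99]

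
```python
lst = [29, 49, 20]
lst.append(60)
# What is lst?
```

[29, 49, 20, 60]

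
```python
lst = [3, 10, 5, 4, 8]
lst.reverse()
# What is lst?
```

[8, 4, 5, 10, 3]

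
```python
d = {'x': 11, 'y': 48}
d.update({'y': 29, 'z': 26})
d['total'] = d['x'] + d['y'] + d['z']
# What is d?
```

After line 1: d = {'x': 11, 'y': 48}
After line 2 (y overwritten, z added): d = {'x': 11, 'y': 29, 'z': 26}
After line 3 (total = 11 + 29 + 26 = 66): d = {'x': 11, 'y': 29, 'z': 26, 'total': 66}

{'x': 11, 'y': 29, 'z': 26, 'total': 66}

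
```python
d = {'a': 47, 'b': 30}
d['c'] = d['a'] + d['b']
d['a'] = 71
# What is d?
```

After line 1: d = {'a': 47, 'b': 30}
After line 2 (d['c'] = 47 + 30): d = {'a': 47, 'b': 30, 'c': 77}
After line 3: d = {'a': 71, 'b': 30, 'c': 77}

{'a': 71, 'b': 30, 'c': 77}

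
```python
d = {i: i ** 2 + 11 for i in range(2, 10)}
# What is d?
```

{2: 15, 3: 20, 4: 27, 5: 36, 6: 47, 7: 60, 8: 75, 9: 92}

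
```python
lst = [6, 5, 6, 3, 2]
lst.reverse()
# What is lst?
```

[2, 3, 6, 5, 6]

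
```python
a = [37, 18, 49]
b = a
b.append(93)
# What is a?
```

After line 1: a = [37, 18, 49]
After line 2 (b = a is an alias, same object): a = [37, 18, 49], b = [37, 18, 49]
After line 3 (b.append mutates the shared list): a = [37, 18, 49, 93], b = [37, 18, 49, 93]

[37, 18, 49, 93]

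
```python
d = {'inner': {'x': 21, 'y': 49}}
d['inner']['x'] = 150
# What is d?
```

After line 1: d = {'inner': {'x': 21, 'y': 49}}
After line 2 (inner x overwritten): d = {'inner': {'x': 150, 'y': 49}}

{'inner': {'x': 150, 'y': 49}}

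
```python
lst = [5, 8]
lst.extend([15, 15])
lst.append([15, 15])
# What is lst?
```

After line 1: lst = [5, 8]
After line 2 (extend unpacks [15, 15]): lst = [5, 8, 15, 15]
After line 3 (append adds [15, 15] as single element): lst = [5, 8, 15, 15, [15, 15]]

[5, 8, 15, 15, [15, 15]]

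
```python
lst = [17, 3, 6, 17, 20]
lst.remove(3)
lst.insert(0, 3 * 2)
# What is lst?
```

After line 1: lst = [17, 3, 6, 17, 20]
After line 2 (remove first 3): lst = [17, 6, 17, 20]
After line 3 (insert 6 at index 0): lst = [6, 17, 6, 17, 20]

[6, 17, 6, 17, 20]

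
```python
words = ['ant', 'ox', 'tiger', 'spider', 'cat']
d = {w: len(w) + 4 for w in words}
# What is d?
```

{'ant': 7, 'ox': 6, 'tiger': 9, 'spider': 10, 'cat': 7}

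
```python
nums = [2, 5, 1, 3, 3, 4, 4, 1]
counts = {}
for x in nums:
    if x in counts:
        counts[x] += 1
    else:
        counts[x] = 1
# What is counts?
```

Initial: counts = {}, nums = [2, 5, 1, 3, 3, 4, 4, 1]
See 2: counts = {2: 1}
See 5: counts = {2: 1, 5: 1}
See 1: counts = {2: 1, 5: 1, 1: 1}
See 3: counts = {2: 1, 5: 1, 1: 1, 3: 1}
See 3: counts = {2: 1, 5: 1, 1: 1, 3: 2}
See 4: counts = {2: 1, 5: 1, 1: 1, 3: 2, 4: 1}
See 4: counts = {2: 1, 5: 1, 1: 1, 3: 2, 4: 2}
See 1: counts = {2: 1, 5: 1, 1: 2, 3: 2, 4: 2}

{2: 1, 5: 1, 1: 2, 3: 2, 4: 2}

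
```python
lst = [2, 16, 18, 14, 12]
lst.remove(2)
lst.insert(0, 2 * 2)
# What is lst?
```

After line 1: lst = [2, 16, 18, 14, 12]
After line 2 (remove first 2): lst = [16, 18, 14, 12]
After line 3 (insert 4 at index 0): lst = [4, 16, 18, 14, 12]

[4, 16, 18, 14, 12]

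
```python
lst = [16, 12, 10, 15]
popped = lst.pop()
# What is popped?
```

15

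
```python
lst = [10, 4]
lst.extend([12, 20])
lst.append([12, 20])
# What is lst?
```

After line 1: lst = [10, 4]
After line 2 (extend unpacks [12, 20]): lst = [10, 4, 12, 20]
After line 3 (append adds [12, 20] as single element): lst = [10, 4, 12, 20, [12, 20]]

[10, 4, 12, 20, [12, 20]]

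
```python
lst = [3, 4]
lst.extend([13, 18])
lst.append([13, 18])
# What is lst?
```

After line 1: lst = [3, 4]
After line 2 (extend unpacks [13, 18]): lst = [3, 4, 13, 18]
After line 3 (append adds [13, 18] as single element): lst = [3, 4, 13, 18, [13, 18]]

[3, 4, 13, 18, [13, 18]]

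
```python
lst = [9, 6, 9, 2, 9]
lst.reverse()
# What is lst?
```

[9, 2, 9, 6, 9]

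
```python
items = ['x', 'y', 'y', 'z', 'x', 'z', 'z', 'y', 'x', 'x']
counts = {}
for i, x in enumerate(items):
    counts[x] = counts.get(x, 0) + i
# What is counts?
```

Initial: counts = {}, items = ['x', 'y', 'y', 'z', 'x', 'z', 'z', 'y', 'x', 'x']
i=0, x='x': counts = {'x': 0}
i=1, x='y': counts = {'x': 0, 'y': 1}
i=2, x='y': counts = {'x': 0, 'y': 3}
i=3, x='z': counts = {'x': 0, 'y': 3, 'z': 3}
i=4, x='x': counts = {'x': 4, 'y': 3, 'z': 3}
i=5, x='z': counts = {'x': 4, 'y': 3, 'z': 8}
i=6, x='z': counts = {'x': 4, 'y': 3, 'z': 14}
i=7, x='y': counts = {'x': 4, 'y': 10, 'z': 14}
i=8, x='x': counts = {'x': 12, 'y': 10, 'z': 14}
i=9, x='x': counts = {'x': 21, 'y': 10, 'z': 14}

{'x': 21, 'y': 10, 'z': 14}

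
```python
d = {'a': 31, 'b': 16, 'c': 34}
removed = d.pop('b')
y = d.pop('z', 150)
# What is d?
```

After line 1: d = {'a': 31, 'b': 16, 'c': 34}
After line 2 (pop 'b' returns 16): d = {'a': 31, 'c': 34}, removed = 16
After line 3 (pop 'z' missing, returns default 150): d = {'a': 31, 'c': 34}, y = 150

{'a': 31, 'c': 34}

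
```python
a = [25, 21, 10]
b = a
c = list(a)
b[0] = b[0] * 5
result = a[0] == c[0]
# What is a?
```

After line 1: a = [25, 21, 10]
After line 2 (b = a, alias): a = [25, 21, 10], b = [25, 21, 10]
After line 3 (c = list(a) is a copy, new object): c = [25, 21, 10]
After line 4 (b[0] = 25 * 5 = 125; mutates shared a/b): a = b = [125, 21, 10], c = [25, 21, 10]
After line 5 (a[0] = 125, c[0] = 25; result = False)

[125, 21, 10]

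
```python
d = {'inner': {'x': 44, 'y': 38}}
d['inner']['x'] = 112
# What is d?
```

After line 1: d = {'inner': {'x': 44, 'y': 38}}
After line 2 (inner x overwritten): d = {'inner': {'x': 112, 'y': 38}}

{'inner': {'x': 112, 'y': 38}}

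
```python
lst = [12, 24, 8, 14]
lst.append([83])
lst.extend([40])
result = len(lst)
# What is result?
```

After line 1: lst = [12, 24, 8, 14]
After line 2 (append adds [83] as single element): lst = [12, 24, 8, 14, [83]]
After line 3 (extend unpacks [40], adds 40): lst = [12, 24, 8, 14, [83], 40]
After line 4: result = len(lst) = 6

6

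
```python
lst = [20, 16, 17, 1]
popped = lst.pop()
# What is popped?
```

1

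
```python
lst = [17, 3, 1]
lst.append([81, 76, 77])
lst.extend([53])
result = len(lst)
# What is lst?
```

After line 1: lst = [17, 3, 1]
After line 2 (append adds [81, 76, 77] as single element): lst = [17, 3, 1, [81, 76, 77]]
After line 3 (extend unpacks [53], adds 53): lst = [17, 3, 1, [81, 76, 77], 53]
After line 4: result = len(lst) = 5

[17, 3, 1, [81, 76, 77], 53]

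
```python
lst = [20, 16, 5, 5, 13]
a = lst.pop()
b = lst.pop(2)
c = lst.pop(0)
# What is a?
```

After line 1: lst = [20, 16, 5, 5, 13]
After line 2 (pop() -> a = 13): lst = [20, 16, 5, 5]
After line 3 (pop(2) -> b = 5): lst = [20, 16, 5]
After line 4 (pop(0) -> c = 20): lst = [16, 5]

13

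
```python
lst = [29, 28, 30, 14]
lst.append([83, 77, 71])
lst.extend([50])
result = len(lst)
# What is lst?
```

After line 1: lst = [29, 28, 30, 14]
After line 2 (append adds [83, 77, 71] as single element): lst = [29, 28, 30, 14, [83, 77, 71]]
After line 3 (extend unpacks [50], adds 50): lst = [29, 28, 30, 14, [83, 77, 71], 50]
After line 4: result = len(lst) = 6

[29, 28, 30, 14, [83, 77, 71], 50]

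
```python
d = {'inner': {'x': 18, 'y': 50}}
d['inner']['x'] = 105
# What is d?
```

After line 1: d = {'inner': {'x': 18, 'y': 50}}
After line 2 (inner x overwritten): d = {'inner': {'x': 105, 'y': 50}}

{'inner': {'x': 105, 'y': 50}}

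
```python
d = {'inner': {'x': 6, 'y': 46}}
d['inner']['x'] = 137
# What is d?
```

After line 1: d = {'inner': {'x': 6, 'y': 46}}
After line 2 (inner x overwritten): d = {'inner': {'x': 137, 'y': 46}}

{'inner': {'x': 137, 'y': 46}}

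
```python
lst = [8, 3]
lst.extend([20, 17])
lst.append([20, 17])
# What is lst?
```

After line 1: lst = [8, 3]
After line 2 (extend unpacks [20, 17]): lst = [8, 3, 20, 17]
After line 3 (append adds [20, 17] as single element): lst = [8, 3, 20, 17, [20, 17]]

[8, 3, 20, 17, [20, 17]]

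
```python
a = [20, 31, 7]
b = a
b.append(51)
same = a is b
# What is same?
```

After line 1: a = [20, 31, 7]
After line 2 (b = a is an alias, same object): a = [20, 31, 7], b = [20, 31, 7]
After line 3 (b.append mutates the shared list): a = [20, 31, 7, 51], b = [20, 31, 7, 51]
After line 4 (same = a is b; same object -> True): same = True

True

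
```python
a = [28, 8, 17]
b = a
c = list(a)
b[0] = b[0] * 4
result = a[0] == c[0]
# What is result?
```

After line 1: a = [28, 8, 17]
After line 2 (b = a, alias): a = [28, 8, 17], b = [28, 8, 17]
After line 3 (c = list(a) is a copy, new object): c = [28, 8, 17]
After line 4 (b[0] = 28 * 4 = 112; mutates shared a/b): a = b = [112, 8, 17], c = [28, 8, 17]
After line 5 (a[0] = 112, c[0] = 28; result = False)

False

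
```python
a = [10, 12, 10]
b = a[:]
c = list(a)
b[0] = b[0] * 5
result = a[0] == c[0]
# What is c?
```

After line 1: a = [10, 12, 10]
After line 2 (b = a[:], copy): a = [10, 12, 10], b = [10, 12, 10]
After line 3 (c = list(a) is a copy, new object): c = [10, 12, 10]
After line 4 (b[0] = 10 * 5 = 50; only b mutates (copy)): a = [10, 12, 10], b = [50, 12, 10], c = [10, 12, 10]
After line 5 (a[0] = 10, c[0] = 10; result = True)

[10, 12, 10]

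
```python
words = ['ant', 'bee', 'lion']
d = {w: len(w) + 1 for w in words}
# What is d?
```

{'ant': 4, 'bee': 4, 'lion': 5}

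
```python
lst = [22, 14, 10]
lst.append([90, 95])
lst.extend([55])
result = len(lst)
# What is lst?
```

After line 1: lst = [22, 14, 10]
After line 2 (append adds [90, 95] as single element): lst = [22, 14, 10, [90, 95]]
After line 3 (extend unpacks [55], adds 55): lst = [22, 14, 10, [90, 95], 55]
After line 4: result = len(lst) = 5

[22, 14, 10, [90, 95], 55]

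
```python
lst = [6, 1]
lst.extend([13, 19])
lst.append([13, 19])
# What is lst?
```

After line 1: lst = [6, 1]
After line 2 (extend unpacks [13, 19]): lst = [6, 1, 13, 19]
After line 3 (append adds [13, 19] as single element): lst = [6, 1, 13, 19, [13, 19]]

[6, 1, 13, 19, [13, 19]]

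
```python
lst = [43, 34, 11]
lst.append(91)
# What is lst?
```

[43, 34, 11, 91]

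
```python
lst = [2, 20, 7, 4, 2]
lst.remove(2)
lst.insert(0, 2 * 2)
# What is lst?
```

After line 1: lst = [2, 20, 7, 4, 2]
After line 2 (remove first 2): lst = [20, 7, 4, 2]
After line 3 (insert 4 at index 0): lst = [4, 20, 7, 4, 2]

[4, 20, 7, 4, 2]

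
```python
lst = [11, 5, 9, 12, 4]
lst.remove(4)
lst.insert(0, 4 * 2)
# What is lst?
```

After line 1: lst = [11, 5, 9, 12, 4]
After line 2 (remove first 4): lst = [11, 5, 9, 12]
After line 3 (insert 8 at index 0): lst = [8, 11, 5, 9, 12]

[8, 11, 5, 9, 12]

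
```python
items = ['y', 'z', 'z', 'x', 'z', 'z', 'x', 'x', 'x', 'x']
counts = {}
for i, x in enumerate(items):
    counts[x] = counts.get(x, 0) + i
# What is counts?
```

Initial: counts = {}, items = ['y', 'z', 'z', 'x', 'z', 'z', 'x', 'x', 'x', 'x']
i=0, x='y': counts = {'y': 0}
i=1, x='z': counts = {'y': 0, 'z': 1}
i=2, x='z': counts = {'y': 0, 'z': 3}
i=3, x='x': counts = {'y': 0, 'z': 3, 'x': 3}
i=4, x='z': counts = {'y': 0, 'z': 7, 'x': 3}
i=5, x='z': counts = {'y': 0, 'z': 12, 'x': 3}
i=6, x='x': counts = {'y': 0, 'z': 12, 'x': 9}
i=7, x='x': counts = {'y': 0, 'z': 12, 'x': 16}
i=8, x='x': counts = {'y': 0, 'z': 12, 'x': 24}
i=9, x='x': counts = {'y': 0, 'z': 12, 'x': 33}

{'y': 0, 'z': 12, 'x': 33}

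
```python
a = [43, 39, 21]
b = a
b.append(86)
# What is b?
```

After line 1: a = [43, 39, 21]
After line 2 (b = a is an alias, same object): a = [43, 39, 21], b = [43, 39, 21]
After line 3 (b.append mutates the shared list): a = [43, 39, 21, 86], b = [43, 39, 21, 86]

[43, 39, 21, 86]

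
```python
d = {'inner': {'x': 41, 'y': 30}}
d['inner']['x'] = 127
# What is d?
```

After line 1: d = {'inner': {'x': 41, 'y': 30}}
After line 2 (inner x overwritten): d = {'inner': {'x': 127, 'y': 30}}

{'inner': {'x': 127, 'y': 30}}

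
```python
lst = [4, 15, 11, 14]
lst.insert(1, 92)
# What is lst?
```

[4, 92, 15, 11, 14]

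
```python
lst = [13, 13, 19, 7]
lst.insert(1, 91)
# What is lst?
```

[13, 91, 13, 19, 7]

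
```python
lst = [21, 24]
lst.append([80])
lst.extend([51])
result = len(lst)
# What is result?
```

After line 1: lst = [21, 24]
After line 2 (append adds [80] as single element): lst = [21, 24, [80]]
After line 3 (extend unpacks [51], adds 51): lst = [21, 24, [80], 51]
After line 4: result = len(lst) = 4

4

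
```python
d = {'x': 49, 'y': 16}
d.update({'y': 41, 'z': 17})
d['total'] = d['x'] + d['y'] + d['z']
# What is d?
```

After line 1: d = {'x': 49, 'y': 16}
After line 2 (y overwritten, z added): d = {'x': 49, 'y': 41, 'z': 17}
After line 3 (total = 49 + 41 + 17 = 107): d = {'x': 49, 'y': 41, 'z': 17, 'total': 107}

{'x': 49, 'y': 41, 'z': 17, 'total': 107}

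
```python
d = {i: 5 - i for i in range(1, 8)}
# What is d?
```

{1: 4, 2: 3, 3: 2, 4: 1, 5: 0, 6: -1, 7: -2}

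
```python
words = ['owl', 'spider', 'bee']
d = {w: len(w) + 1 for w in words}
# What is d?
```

{'owl': 4, 'spider': 7, 'bee': 4}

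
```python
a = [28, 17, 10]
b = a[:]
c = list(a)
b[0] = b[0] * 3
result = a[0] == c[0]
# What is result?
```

After line 1: a = [28, 17, 10]
After line 2 (b = a[:], copy): a = [28, 17, 10], b = [28, 17, 10]
After line 3 (c = list(a) is a copy, new object): c = [28, 17, 10]
After line 4 (b[0] = 28 * 3 = 84; only b mutates (copy)): a = [28, 17, 10], b = [84, 17, 10], c = [28, 17, 10]
After line 5 (a[0] = 28, c[0] = 28; result = True)

True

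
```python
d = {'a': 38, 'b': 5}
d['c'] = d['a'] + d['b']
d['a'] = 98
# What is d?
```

After line 1: d = {'a': 38, 'b': 5}
After line 2 (d['c'] = 38 + 5): d = {'a': 38, 'b': 5, 'c': 43}
After line 3: d = {'a': 98, 'b': 5, 'c': 43}

{'a': 98, 'b': 5, 'c': 43}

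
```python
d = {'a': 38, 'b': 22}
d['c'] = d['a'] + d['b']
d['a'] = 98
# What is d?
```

After line 1: d = {'a': 38, 'b': 22}
After line 2 (d['c'] = 38 + 22): d = {'a': 38, 'b': 22, 'c': 60}
After line 3: d = {'a': 98, 'b': 22, 'c': 60}

{'a': 98, 'b': 22, 'c': 60}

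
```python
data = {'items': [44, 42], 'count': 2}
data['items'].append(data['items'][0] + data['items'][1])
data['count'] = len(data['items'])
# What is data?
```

After line 1: data = {'items': [44, 42], 'count': 2}
After line 2 (append 44 + 42 = 86): data = {'items': [44, 42, 86], 'count': 2}
After line 3 (count = len(items) = 3): data = {'items': [44, 42, 86], 'count': 3}

{'items': [44, 42, 86], 'count': 3}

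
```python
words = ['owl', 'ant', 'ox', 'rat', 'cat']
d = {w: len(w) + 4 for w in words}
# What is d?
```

{'owl': 7, 'ant': 7, 'ox': 6, 'rat': 7, 'cat': 7}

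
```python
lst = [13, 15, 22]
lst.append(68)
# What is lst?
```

[13, 15, 22, 68]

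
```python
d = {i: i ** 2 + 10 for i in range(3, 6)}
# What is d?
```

{3: 19, 4: 26, 5: 35}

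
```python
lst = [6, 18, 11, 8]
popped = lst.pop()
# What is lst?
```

[6, 18, 11]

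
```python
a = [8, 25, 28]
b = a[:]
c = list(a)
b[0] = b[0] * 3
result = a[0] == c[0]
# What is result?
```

After line 1: a = [8, 25, 28]
After line 2 (b = a[:], copy): a = [8, 25, 28], b = [8, 25, 28]
After line 3 (c = list(a) is a copy, new object): c = [8, 25, 28]
After line 4 (b[0] = 8 * 3 = 24; only b mutates (copy)): a = [8, 25, 28], b = [24, 25, 28], c = [8, 25, 28]
After line 5 (a[0] = 8, c[0] = 8; result = True)

True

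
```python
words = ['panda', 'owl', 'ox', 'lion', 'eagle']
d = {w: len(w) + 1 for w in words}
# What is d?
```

{'panda': 6, 'owl': 4, 'ox': 3, 'lion': 5, 'eagle': 6}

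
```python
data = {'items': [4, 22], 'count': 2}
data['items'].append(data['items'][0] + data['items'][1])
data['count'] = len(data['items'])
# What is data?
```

After line 1: data = {'items': [4, 22], 'count': 2}
After line 2 (append 4 + 22 = 26): data = {'items': [4, 22, 26], 'count': 2}
After line 3 (count = len(items) = 3): data = {'items': [4, 22, 26], 'count': 3}

{'items': [4, 22, 26], 'count': 3}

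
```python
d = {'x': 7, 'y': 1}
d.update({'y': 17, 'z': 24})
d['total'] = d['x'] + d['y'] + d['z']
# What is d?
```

After line 1: d = {'x': 7, 'y': 1}
After line 2 (y overwritten, z added): d = {'x': 7, 'y': 17, 'z': 24}
After line 3 (total = 7 + 17 + 24 = 48): d = {'x': 7, 'y': 17, 'z': 24, 'total': 48}

{'x': 7, 'y': 17, 'z': 24, 'total': 48}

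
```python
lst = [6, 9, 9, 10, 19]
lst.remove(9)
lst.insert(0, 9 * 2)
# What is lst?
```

After line 1: lst = [6, 9, 9, 10, 19]
After line 2 (remove first 9): lst = [6, 9, 10, 19]
After line 3 (insert 18 at index 0): lst = [18, 6, 9, 10, 19]

[18, 6, 9, 10, 19]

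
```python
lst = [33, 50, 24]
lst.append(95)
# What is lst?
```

[33, 50, 24, 95]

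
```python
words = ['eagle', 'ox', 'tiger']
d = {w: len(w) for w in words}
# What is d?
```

{'eagle': 5, 'ox': 2, 'tiger': 5}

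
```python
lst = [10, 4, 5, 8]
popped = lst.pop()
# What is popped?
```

8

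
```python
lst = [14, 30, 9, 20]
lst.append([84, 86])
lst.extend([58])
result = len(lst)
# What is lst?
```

After line 1: lst = [14, 30, 9, 20]
After line 2 (append adds [84, 86] as single element): lst = [14, 30, 9, 20, [84, 86]]
After line 3 (extend unpacks [58], adds 58): lst = [14, 30, 9, 20, [84, 86], 58]
After line 4: result = len(lst) = 6

[14, 30, 9, 20, [84, 86], 58]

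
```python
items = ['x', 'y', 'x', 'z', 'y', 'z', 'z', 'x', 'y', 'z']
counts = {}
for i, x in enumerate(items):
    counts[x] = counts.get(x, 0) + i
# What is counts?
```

Initial: counts = {}, items = ['x', 'y', 'x', 'z', 'y', 'z', 'z', 'x', 'y', 'z']
i=0, x='x': counts = {'x': 0}
i=1, x='y': counts = {'x': 0, 'y': 1}
i=2, x='x': counts = {'x': 2, 'y': 1}
i=3, x='z': counts = {'x': 2, 'y': 1, 'z': 3}
i=4, x='y': counts = {'x': 2, 'y': 5, 'z': 3}
i=5, x='z': counts = {'x': 2, 'y': 5, 'z': 8}
i=6, x='z': counts = {'x': 2, 'y': 5, 'z': 14}
i=7, x='x': counts = {'x': 9, 'y': 5, 'z': 14}
i=8, x='y': counts = {'x': 9, 'y': 13, 'z': 14}
i=9, x='z': counts = {'x': 9, 'y': 13, 'z': 23}

{'x': 9, 'y': 13, 'z': 23}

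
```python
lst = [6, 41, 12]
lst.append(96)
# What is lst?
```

[6, 41, 12, 96]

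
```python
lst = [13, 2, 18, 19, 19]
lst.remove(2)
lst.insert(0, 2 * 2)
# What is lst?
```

After line 1: lst = [13, 2, 18, 19, 19]
After line 2 (remove first 2): lst = [13, 18, 19, 19]
After line 3 (insert 4 at index 0): lst = [4, 13, 18, 19, 19]

[4, 13, 18, 19, 19]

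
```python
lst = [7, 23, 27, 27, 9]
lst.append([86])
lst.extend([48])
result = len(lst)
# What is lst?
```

After line 1: lst = [7, 23, 27, 27, 9]
After line 2 (append adds [86] as single element): lst = [7, 23, 27, 27, 9, [86]]
After line 3 (extend unpacks [48], adds 48): lst = [7, 23, 27, 27, 9, [86], 48]
After line 4: result = len(lst) = 7

[7, 23, 27, 27, 9, [86], 48]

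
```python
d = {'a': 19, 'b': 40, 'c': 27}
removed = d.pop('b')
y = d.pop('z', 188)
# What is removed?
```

After line 1: d = {'a': 19, 'b': 40, 'c': 27}
After line 2 (pop 'b' returns 40): d = {'a': 19, 'c': 27}, removed = 40
After line 3 (pop 'z' missing, returns default 188): d = {'a': 19, 'c': 27}, y = 188

40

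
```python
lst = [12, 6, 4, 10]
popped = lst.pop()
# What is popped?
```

10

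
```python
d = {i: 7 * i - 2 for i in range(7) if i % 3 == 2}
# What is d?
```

{2: 12, 5: 33}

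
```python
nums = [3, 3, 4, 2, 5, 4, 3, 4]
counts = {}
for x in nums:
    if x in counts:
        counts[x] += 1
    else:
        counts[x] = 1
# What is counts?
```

Initial: counts = {}, nums = [3, 3, 4, 2, 5, 4, 3, 4]
See 3: counts = {3: 1}
See 3: counts = {3: 2}
See 4: counts = {3: 2, 4: 1}
See 2: counts = {3: 2, 4: 1, 2: 1}
See 5: counts = {3: 2, 4: 1, 2: 1, 5: 1}
See 4: counts = {3: 2, 4: 2, 2: 1, 5: 1}
See 3: counts = {3: 3, 4: 2, 2: 1, 5: 1}
See 4: counts = {3: 3, 4: 3, 2: 1, 5: 1}

{3: 3, 4: 3, 2: 1, 5: 1}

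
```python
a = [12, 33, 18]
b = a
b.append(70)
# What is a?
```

After line 1: a = [12, 33, 18]
After line 2 (b = a is an alias, same object): a = [12, 33, 18], b = [12, 33, 18]
After line 3 (b.append mutates the shared list): a = [12, 33, 18, 70], b = [12, 33, 18, 70]

[12, 33, 18, 70]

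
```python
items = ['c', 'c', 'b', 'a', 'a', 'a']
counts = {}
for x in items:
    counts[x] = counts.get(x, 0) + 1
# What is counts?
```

Initial: counts = {}, items = ['c', 'c', 'b', 'a', 'a', 'a']
See 'c': counts = {'c': 1}
See 'c': counts = {'c': 2}
See 'b': counts = {'c': 2, 'b': 1}
See 'a': counts = {'c': 2, 'b': 1, 'a': 1}
See 'a': counts = {'c': 2, 'b': 1, 'a': 2}
See 'a': counts = {'c': 2, 'b': 1, 'a': 3}

{'c': 2, 'b': 1, 'a': 3}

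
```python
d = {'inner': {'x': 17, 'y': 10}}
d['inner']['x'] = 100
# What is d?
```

After line 1: d = {'inner': {'x': 17, 'y': 10}}
After line 2 (inner x overwritten): d = {'inner': {'x': 100, 'y': 10}}

{'inner': {'x': 100, 'y': 10}}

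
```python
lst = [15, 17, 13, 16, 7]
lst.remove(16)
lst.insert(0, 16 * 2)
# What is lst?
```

After line 1: lst = [15, 17, 13, 16, 7]
After line 2 (remove first 16): lst = [15, 17, 13, 7]
After line 3 (insert 32 at index 0): lst = [32, 15, 17, 13, 7]

[32, 15, 17, 13, 7]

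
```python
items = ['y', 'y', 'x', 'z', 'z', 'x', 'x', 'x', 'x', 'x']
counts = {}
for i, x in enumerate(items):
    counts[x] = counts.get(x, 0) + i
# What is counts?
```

Initial: counts = {}, items = ['y', 'y', 'x', 'z', 'z', 'x', 'x', 'x', 'x', 'x']
i=0, x='y': counts = {'y': 0}
i=1, x='y': counts = {'y': 1}
i=2, x='x': counts = {'y': 1, 'x': 2}
i=3, x='z': counts = {'y': 1, 'x': 2, 'z': 3}
i=4, x='z': counts = {'y': 1, 'x': 2, 'z': 7}
i=5, x='x': counts = {'y': 1, 'x': 7, 'z': 7}
i=6, x='x': counts = {'y': 1, 'x': 13, 'z': 7}
i=7, x='x': counts = {'y': 1, 'x': 20, 'z': 7}
i=8, x='x': counts = {'y': 1, 'x': 28, 'z': 7}
i=9, x='x': counts = {'y': 1, 'x': 37, 'z': 7}

{'y': 1, 'x': 37, 'z': 7}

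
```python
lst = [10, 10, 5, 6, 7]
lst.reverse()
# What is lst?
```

[7, 6, 5, 10, 10]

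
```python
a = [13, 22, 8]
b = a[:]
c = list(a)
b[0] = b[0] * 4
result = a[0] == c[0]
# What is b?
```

After line 1: a = [13, 22, 8]
After line 2 (b = a[:], copy): a = [13, 22, 8], b = [13, 22, 8]
After line 3 (c = list(a) is a copy, new object): c = [13, 22, 8]
After line 4 (b[0] = 13 * 4 = 52; only b mutates (copy)): a = [13, 22, 8], b = [52, 22, 8], c = [13, 22, 8]
After line 5 (a[0] = 13, c[0] = 13; result = True)

[52, 22, 8]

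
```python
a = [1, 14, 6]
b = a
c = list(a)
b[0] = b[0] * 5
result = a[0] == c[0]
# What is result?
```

After line 1: a = [1, 14, 6]
After line 2 (b = a, alias): a = [1, 14, 6], b = [1, 14, 6]
After line 3 (c = list(a) is a copy, new object): c = [1, 14, 6]
After line 4 (b[0] = 1 * 5 = 5; mutates shared a/b): a = b = [5, 14, 6], c = [1, 14, 6]
After line 5 (a[0] = 5, c[0] = 1; result = False)

False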